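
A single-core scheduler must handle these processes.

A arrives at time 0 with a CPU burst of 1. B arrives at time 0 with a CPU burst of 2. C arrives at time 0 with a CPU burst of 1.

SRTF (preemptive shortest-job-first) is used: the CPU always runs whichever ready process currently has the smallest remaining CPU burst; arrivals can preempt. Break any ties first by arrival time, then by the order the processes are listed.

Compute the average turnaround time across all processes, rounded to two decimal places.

Gantt: | A 0-1 | C 1-2 | B 2-4 |
Completion: A=1  B=4  C=2
Turnaround (C−A): A=1  B=4  C=2
Turnaround times: A=1, B=4, C=2
Average turnaround = (1+4+2) / 3 = 7/3 = 2.33

2.33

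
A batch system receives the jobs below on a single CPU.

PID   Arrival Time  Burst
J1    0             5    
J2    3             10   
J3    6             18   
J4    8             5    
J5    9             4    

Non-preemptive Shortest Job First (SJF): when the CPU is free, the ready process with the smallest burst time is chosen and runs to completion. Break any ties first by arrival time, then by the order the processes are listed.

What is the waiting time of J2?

Schedule: | J1 0-5 | J2 5-15 | J5 15-19 | J4 19-24 | J3 24-42 |
Completion: J1=5  J2=15  J3=42  J4=24  J5=19
Turnaround (C−A): J1=5  J2=12  J3=36  J4=16  J5=10
Waiting(J2) = turnaround − burst = 12 − 10 = 2

2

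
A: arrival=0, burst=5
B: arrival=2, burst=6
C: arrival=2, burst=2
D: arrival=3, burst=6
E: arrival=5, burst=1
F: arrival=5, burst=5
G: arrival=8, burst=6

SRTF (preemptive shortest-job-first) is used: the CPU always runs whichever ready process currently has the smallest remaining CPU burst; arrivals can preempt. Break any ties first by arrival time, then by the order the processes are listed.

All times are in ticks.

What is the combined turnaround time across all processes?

Gantt: | A 0-2 | C 2-4 | A 4-5 | E 5-6 | A 6-8 | F 8-13 | B 13-19 | D 19-25 | G 25-31 |
Completion: A=8  B=19  C=4  D=25  E=6  F=13  G=31
Turnaround (C−A): A=8  B=17  C=2  D=22  E=1  F=8  G=23
Turnaround = completion − arrival: A=8, B=17, C=2, D=22, E=1, F=8, G=23
Total turnaround = 8 + 17 + 2 + 22 + 1 + 8 + 23 = 81

81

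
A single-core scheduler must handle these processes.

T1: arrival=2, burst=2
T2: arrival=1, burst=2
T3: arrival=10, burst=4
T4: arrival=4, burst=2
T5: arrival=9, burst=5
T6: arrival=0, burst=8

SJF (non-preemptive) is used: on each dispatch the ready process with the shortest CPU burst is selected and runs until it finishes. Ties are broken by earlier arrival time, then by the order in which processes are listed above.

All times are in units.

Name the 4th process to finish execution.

T4

Gantt: | T6 0-8 | T2 8-10 | T1 10-12 | T4 12-14 | T3 14-18 | T5 18-23 |
Completion: T1=12  T2=10  T3=18  T4=14  T5=23  T6=8
Turnaround (C−A): T1=10  T2=9  T3=8  T4=10  T5=14  T6=8
Finish order: T6 → T2 → T1 → T4 → T3 → T5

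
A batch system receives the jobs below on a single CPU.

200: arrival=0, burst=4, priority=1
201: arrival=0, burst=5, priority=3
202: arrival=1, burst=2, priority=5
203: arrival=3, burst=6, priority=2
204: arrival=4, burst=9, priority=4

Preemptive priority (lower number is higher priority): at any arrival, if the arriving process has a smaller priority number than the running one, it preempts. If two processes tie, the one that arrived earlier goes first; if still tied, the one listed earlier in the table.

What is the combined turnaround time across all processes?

71

Timeline: | 200 0-4 | 203 4-10 | 201 10-15 | 204 15-24 | 202 24-26 |
Completion: 200=4  201=15  202=26  203=10  204=24
Turnaround = completion − arrival: 200=4, 201=15, 202=25, 203=7, 204=20
Total turnaround = 4 + 15 + 25 + 7 + 20 = 71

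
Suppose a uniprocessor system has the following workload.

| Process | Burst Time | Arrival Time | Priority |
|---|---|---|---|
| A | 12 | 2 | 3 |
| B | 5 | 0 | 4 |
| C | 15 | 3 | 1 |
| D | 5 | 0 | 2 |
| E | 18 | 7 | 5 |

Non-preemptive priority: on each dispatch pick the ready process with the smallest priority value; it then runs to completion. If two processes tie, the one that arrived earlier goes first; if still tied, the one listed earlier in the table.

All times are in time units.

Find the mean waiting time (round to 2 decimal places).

Schedule: | D 0-5 | C 5-20 | A 20-32 | B 32-37 | E 37-55 |
Completion: A=32  B=37  C=20  D=5  E=55
Turnaround (C−A): A=30  B=37  C=17  D=5  E=48
Waiting times: A=18, B=32, C=2, D=0, E=30
Average waiting = (18+32+2+0+30) / 5 = 82/5 = 16.40

16.40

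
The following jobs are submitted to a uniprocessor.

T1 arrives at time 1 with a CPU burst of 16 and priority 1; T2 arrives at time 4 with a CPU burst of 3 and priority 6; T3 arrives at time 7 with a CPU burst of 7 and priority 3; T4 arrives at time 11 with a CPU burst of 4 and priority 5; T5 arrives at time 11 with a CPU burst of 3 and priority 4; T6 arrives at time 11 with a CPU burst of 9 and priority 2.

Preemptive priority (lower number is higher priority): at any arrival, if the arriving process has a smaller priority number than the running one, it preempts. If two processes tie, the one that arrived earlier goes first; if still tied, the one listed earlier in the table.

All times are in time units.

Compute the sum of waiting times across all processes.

108

Gantt: | idle 0-1 | T1 1-17 | T6 17-26 | T3 26-33 | T5 33-36 | T4 36-40 | T2 40-43 |
Completion: T1=17  T2=43  T3=33  T4=40  T5=36  T6=26
Turnaround (C−A): T1=16  T2=39  T3=26  T4=29  T5=25  T6=15
Waiting = turnaround − burst: T1=0, T2=36, T3=19, T4=25, T5=22, T6=6
Total waiting = 0 + 36 + 19 + 25 + 22 + 6 = 108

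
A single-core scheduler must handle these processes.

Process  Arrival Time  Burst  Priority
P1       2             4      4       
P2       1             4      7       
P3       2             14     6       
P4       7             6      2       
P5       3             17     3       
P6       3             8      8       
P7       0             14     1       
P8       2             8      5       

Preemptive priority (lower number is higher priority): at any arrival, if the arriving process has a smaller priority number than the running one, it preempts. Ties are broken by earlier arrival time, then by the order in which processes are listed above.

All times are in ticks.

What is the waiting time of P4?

Schedule: | P7 0-14 | P4 14-20 | P5 20-37 | P1 37-41 | P8 41-49 | P3 49-63 | P2 63-67 | P6 67-75 |
Completion: P1=41  P2=67  P3=63  P4=20  P5=37  P6=75  P7=14  P8=49
Turnaround (C−A): P1=39  P2=66  P3=61  P4=13  P5=34  P6=72  P7=14  P8=47
Waiting(P4) = turnaround − burst = 13 − 6 = 7

7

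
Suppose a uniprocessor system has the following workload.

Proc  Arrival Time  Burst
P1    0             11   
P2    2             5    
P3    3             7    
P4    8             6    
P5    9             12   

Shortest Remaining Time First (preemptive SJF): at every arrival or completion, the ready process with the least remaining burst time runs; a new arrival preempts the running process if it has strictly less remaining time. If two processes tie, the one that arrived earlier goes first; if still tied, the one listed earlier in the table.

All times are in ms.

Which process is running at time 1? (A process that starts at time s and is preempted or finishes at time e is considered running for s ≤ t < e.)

P1

Timeline: | P1 0-2 | P2 2-7 | P3 7-14 | P4 14-20 | P1 20-29 | P5 29-41 |
Completion: P1=29  P2=7  P3=14  P4=20  P5=41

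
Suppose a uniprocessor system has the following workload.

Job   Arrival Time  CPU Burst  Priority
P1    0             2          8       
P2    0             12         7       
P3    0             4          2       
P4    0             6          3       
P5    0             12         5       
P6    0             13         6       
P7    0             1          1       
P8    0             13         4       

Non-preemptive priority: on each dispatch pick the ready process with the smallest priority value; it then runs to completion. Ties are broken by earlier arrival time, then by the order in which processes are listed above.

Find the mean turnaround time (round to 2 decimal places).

31.25

Timeline: | P7 0-1 | P3 1-5 | P4 5-11 | P8 11-24 | P5 24-36 | P6 36-49 | P2 49-61 | P1 61-63 |
Completion: P1=63  P2=61  P3=5  P4=11  P5=36  P6=49  P7=1  P8=24
Turnaround times: P1=63, P2=61, P3=5, P4=11, P5=36, P6=49, P7=1, P8=24
Average turnaround = (63+61+5+11+36+49+1+24) / 8 = 250/8 = 31.25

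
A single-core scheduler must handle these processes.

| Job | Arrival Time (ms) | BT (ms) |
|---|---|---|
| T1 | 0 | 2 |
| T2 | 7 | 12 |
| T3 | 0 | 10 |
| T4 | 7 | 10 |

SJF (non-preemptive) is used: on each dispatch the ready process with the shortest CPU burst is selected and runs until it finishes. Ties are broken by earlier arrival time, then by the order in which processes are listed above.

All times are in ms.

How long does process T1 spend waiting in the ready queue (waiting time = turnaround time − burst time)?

0

Schedule: | T1 0-2 | T3 2-12 | T4 12-22 | T2 22-34 |
Completion: T1=2  T2=34  T3=12  T4=22
Turnaround (C−A): T1=2  T2=27  T3=12  T4=15
Waiting(T1) = turnaround − burst = 2 − 2 = 0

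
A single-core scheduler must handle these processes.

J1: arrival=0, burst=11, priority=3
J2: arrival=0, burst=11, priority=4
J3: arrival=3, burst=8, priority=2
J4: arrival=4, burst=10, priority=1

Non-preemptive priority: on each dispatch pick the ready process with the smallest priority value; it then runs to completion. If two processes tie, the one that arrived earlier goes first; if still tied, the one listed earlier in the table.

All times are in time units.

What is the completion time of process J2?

Schedule: | J1 0-11 | J4 11-21 | J3 21-29 | J2 29-40 |
Completion: J1=11  J2=40  J3=29  J4=21
Turnaround (C−A): J1=11  J2=40  J3=26  J4=17

40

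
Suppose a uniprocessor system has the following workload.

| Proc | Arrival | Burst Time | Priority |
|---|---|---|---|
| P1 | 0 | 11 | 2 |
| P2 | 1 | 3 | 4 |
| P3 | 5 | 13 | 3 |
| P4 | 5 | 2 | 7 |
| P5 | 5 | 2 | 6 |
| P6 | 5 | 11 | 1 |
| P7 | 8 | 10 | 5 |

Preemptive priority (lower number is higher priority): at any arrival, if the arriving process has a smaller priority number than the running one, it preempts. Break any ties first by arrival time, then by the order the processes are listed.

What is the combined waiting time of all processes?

Schedule: | P1 0-5 | P6 5-16 | P1 16-22 | P3 22-35 | P2 35-38 | P7 38-48 | P5 48-50 | P4 50-52 |
Completion: P1=22  P2=38  P3=35  P4=52  P5=50  P6=16  P7=48
Waiting = turnaround − burst: P1=11, P2=34, P3=17, P4=45, P5=43, P6=0, P7=30
Total waiting = 11 + 34 + 17 + 45 + 43 + 0 + 30 = 180

180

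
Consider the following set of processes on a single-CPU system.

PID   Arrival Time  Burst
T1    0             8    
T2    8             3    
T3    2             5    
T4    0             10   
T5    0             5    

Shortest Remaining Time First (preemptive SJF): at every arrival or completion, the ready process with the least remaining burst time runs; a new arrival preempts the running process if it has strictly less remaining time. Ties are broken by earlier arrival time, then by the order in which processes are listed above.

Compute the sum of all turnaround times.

70

Timeline: | T5 0-5 | T3 5-10 | T2 10-13 | T1 13-21 | T4 21-31 |
Completion: T1=21  T2=13  T3=10  T4=31  T5=5
Turnaround (C−A): T1=21  T2=5  T3=8  T4=31  T5=5
Turnaround = completion − arrival: T1=21, T2=5, T3=8, T4=31, T5=5
Total turnaround = 21 + 5 + 8 + 31 + 5 = 70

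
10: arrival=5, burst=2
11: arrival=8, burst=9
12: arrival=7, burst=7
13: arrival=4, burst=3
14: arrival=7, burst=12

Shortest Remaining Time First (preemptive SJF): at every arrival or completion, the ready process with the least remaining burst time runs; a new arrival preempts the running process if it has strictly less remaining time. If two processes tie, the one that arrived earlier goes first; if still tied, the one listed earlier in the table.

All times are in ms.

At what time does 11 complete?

25

Timeline: | idle 0-4 | 13 4-7 | 10 7-9 | 12 9-16 | 11 16-25 | 14 25-37 |
Completion: 10=9  11=25  12=16  13=7  14=37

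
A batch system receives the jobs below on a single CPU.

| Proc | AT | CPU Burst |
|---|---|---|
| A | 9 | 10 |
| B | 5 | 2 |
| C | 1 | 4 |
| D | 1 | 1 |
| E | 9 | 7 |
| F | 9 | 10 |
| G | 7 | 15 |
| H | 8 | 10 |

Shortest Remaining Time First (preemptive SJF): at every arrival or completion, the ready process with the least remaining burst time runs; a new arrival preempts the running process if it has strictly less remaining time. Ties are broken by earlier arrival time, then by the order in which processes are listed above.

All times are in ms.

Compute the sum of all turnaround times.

148

Gantt: | idle 0-1 | D 1-2 | C 2-6 | B 6-8 | H 8-9 | E 9-16 | H 16-25 | A 25-35 | F 35-45 | G 45-60 |
Completion: A=35  B=8  C=6  D=2  E=16  F=45  G=60  H=25
Turnaround (C−A): A=26  B=3  C=5  D=1  E=7  F=36  G=53  H=17
Turnaround = completion − arrival: A=26, B=3, C=5, D=1, E=7, F=36, G=53, H=17
Total turnaround = 26 + 3 + 5 + 1 + 7 + 36 + 53 + 17 = 148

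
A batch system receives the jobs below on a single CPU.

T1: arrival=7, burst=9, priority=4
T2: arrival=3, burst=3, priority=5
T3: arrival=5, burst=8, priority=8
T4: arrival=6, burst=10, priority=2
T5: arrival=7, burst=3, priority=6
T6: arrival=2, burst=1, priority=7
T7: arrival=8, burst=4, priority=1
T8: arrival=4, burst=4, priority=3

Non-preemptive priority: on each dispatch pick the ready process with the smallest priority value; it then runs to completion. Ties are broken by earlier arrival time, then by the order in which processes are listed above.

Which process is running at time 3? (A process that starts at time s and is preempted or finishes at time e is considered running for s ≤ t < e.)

Schedule: | idle 0-2 | T6 2-3 | T2 3-6 | T4 6-16 | T7 16-20 | T8 20-24 | T1 24-33 | T5 33-36 | T3 36-44 |
Completion: T1=33  T2=6  T3=44  T4=16  T5=36  T6=3  T7=20  T8=24

T2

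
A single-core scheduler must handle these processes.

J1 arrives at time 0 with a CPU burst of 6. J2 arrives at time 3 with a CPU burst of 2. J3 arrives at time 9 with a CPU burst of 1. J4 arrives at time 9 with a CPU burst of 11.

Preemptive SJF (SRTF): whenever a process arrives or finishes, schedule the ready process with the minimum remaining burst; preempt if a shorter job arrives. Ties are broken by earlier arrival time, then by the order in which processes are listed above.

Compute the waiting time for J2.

0

Timeline: | J1 0-3 | J2 3-5 | J1 5-8 | idle 8-9 | J3 9-10 | J4 10-21 |
Completion: J1=8  J2=5  J3=10  J4=21
Turnaround (C−A): J1=8  J2=2  J3=1  J4=12
Waiting(J2) = turnaround − burst = 2 − 2 = 0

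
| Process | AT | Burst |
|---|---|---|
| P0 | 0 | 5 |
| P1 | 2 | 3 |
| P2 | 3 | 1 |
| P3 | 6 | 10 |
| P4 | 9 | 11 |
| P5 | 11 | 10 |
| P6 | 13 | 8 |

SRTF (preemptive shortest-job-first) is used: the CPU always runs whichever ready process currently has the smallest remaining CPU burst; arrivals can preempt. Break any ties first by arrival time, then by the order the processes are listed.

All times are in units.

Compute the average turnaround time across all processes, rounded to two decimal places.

Timeline: | P0 0-3 | P2 3-4 | P0 4-6 | P1 6-9 | P3 9-19 | P6 19-27 | P5 27-37 | P4 37-48 |
Completion: P0=6  P1=9  P2=4  P3=19  P4=48  P5=37  P6=27
Turnaround (C−A): P0=6  P1=7  P2=1  P3=13  P4=39  P5=26  P6=14
Turnaround times: P0=6, P1=7, P2=1, P3=13, P4=39, P5=26, P6=14
Average turnaround = (6+7+1+13+39+26+14) / 7 = 106/7 = 15.14

15.14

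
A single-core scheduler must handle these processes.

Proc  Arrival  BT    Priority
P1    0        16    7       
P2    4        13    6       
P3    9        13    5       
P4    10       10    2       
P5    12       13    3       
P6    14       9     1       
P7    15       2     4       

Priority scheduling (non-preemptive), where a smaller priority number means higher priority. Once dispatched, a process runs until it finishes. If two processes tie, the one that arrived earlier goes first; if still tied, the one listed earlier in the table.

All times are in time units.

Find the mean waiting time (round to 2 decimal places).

24.71

Schedule: | P1 0-16 | P6 16-25 | P4 25-35 | P5 35-48 | P7 48-50 | P3 50-63 | P2 63-76 |
Completion: P1=16  P2=76  P3=63  P4=35  P5=48  P6=25  P7=50
Turnaround (C−A): P1=16  P2=72  P3=54  P4=25  P5=36  P6=11  P7=35
Waiting times: P1=0, P2=59, P3=41, P4=15, P5=23, P6=2, P7=33
Average waiting = (0+59+41+15+23+2+33) / 7 = 173/7 = 24.71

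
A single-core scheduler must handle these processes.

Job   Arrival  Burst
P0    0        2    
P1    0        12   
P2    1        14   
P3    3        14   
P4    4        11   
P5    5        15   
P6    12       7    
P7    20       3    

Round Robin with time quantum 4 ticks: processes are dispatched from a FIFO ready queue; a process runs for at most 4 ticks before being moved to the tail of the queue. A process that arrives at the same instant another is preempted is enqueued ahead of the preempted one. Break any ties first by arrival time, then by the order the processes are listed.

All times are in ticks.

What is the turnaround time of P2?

72

Timeline: | P0 0-2 | P1 2-6 | P2 6-10 | P3 10-14 | P4 14-18 | P5 18-22 | P1 22-26 | P2 26-30 | P6 30-34 | P3 34-38 | P4 38-42 | P7 42-45 | P5 45-49 | P1 49-53 | P2 53-57 | P6 57-60 | P3 60-64 | P4 64-67 | P5 67-71 | P2 71-73 | P3 73-75 | P5 75-78 |
Completion: P0=2  P1=53  P2=73  P3=75  P4=67  P5=78  P6=60  P7=45
Turnaround (C−A): P0=2  P1=53  P2=72  P3=72  P4=63  P5=73  P6=48  P7=25
Turnaround(P2) = completion − arrival = 73 − 1 = 72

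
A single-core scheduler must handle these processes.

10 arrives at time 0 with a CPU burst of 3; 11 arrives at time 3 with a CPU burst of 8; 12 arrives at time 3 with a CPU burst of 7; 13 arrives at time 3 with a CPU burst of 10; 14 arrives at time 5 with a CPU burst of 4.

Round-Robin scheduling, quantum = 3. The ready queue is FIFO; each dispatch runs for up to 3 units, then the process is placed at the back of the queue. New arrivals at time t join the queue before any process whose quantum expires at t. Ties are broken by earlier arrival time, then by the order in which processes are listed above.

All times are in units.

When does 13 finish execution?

32

Schedule: | 10 0-3 | 11 3-6 | 12 6-9 | 13 9-12 | 14 12-15 | 11 15-18 | 12 18-21 | 13 21-24 | 14 24-25 | 11 25-27 | 12 27-28 | 13 28-32 |
Completion: 10=3  11=27  12=28  13=32  14=25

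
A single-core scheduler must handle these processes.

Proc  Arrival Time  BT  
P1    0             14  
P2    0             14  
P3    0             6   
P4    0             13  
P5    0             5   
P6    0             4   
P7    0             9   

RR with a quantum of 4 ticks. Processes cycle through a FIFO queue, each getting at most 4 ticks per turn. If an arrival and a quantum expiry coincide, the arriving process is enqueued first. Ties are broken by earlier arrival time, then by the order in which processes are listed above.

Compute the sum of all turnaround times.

Gantt: | P1 0-4 | P2 4-8 | P3 8-12 | P4 12-16 | P5 16-20 | P6 20-24 | P7 24-28 | P1 28-32 | P2 32-36 | P3 36-38 | P4 38-42 | P5 42-43 | P7 43-47 | P1 47-51 | P2 51-55 | P4 55-59 | P7 59-60 | P1 60-62 | P2 62-64 | P4 64-65 |
Completion: P1=62  P2=64  P3=38  P4=65  P5=43  P6=24  P7=60
Turnaround (C−A): P1=62  P2=64  P3=38  P4=65  P5=43  P6=24  P7=60
Turnaround = completion − arrival: P1=62, P2=64, P3=38, P4=65, P5=43, P6=24, P7=60
Total turnaround = 62 + 64 + 38 + 65 + 43 + 24 + 60 = 356

356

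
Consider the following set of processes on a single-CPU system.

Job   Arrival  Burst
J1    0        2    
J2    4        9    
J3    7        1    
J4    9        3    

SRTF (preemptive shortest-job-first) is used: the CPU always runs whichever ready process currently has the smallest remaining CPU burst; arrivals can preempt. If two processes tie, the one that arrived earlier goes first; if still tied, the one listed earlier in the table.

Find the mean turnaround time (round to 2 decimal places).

Gantt: | J1 0-2 | idle 2-4 | J2 4-7 | J3 7-8 | J2 8-9 | J4 9-12 | J2 12-17 |
Completion: J1=2  J2=17  J3=8  J4=12
Turnaround times: J1=2, J2=13, J3=1, J4=3
Average turnaround = (2+13+1+3) / 4 = 19/4 = 4.75

4.75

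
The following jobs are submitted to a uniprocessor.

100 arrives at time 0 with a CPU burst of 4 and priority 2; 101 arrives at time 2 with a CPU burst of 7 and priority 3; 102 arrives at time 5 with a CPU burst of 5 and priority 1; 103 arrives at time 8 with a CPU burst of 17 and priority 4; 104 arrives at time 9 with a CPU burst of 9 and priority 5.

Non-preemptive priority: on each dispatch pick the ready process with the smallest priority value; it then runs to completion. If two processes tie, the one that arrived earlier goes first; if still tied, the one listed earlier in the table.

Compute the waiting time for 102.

Timeline: | 100 0-4 | 101 4-11 | 102 11-16 | 103 16-33 | 104 33-42 |
Completion: 100=4  101=11  102=16  103=33  104=42
Waiting(102) = turnaround − burst = 11 − 5 = 6

6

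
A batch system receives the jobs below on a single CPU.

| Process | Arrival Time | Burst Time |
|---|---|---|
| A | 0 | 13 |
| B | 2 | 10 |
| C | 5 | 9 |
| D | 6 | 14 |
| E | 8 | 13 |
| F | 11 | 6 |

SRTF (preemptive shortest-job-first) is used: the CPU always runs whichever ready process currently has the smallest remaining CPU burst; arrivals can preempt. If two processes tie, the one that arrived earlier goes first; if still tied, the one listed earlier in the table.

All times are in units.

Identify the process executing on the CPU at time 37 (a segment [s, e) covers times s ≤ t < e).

Timeline: | A 0-2 | B 2-12 | F 12-18 | C 18-27 | A 27-38 | E 38-51 | D 51-65 |
Completion: A=38  B=12  C=27  D=65  E=51  F=18

A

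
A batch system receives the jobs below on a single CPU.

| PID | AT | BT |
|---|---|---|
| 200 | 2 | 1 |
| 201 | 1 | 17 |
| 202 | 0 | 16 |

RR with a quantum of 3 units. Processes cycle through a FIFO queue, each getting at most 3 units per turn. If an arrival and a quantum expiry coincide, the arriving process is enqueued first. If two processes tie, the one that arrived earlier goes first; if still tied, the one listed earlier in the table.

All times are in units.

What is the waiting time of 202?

16

Schedule: | 202 0-3 | 201 3-6 | 200 6-7 | 202 7-10 | 201 10-13 | 202 13-16 | 201 16-19 | 202 19-22 | 201 22-25 | 202 25-28 | 201 28-31 | 202 31-32 | 201 32-34 |
Completion: 200=7  201=34  202=32
Waiting(202) = turnaround − burst = 32 − 16 = 16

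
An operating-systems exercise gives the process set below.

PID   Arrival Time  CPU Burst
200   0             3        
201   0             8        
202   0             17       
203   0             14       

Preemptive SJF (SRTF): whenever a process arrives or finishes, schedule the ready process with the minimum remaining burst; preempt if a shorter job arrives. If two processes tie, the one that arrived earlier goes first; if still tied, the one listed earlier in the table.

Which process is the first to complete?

200

Schedule: | 200 0-3 | 201 3-11 | 203 11-25 | 202 25-42 |
Completion: 200=3  201=11  202=42  203=25
Turnaround (C−A): 200=3  201=11  202=42  203=25
Finish order: 200 → 201 → 203 → 202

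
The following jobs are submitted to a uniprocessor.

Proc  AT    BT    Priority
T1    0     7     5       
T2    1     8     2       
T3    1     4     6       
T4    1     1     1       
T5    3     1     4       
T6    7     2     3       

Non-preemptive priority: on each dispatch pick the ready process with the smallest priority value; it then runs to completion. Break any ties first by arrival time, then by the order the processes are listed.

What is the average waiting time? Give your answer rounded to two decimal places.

9.17

Gantt: | T1 0-7 | T4 7-8 | T2 8-16 | T6 16-18 | T5 18-19 | T3 19-23 |
Completion: T1=7  T2=16  T3=23  T4=8  T5=19  T6=18
Turnaround (C−A): T1=7  T2=15  T3=22  T4=7  T5=16  T6=11
Waiting times: T1=0, T2=7, T3=18, T4=6, T5=15, T6=9
Average waiting = (0+7+18+6+15+9) / 6 = 55/6 = 9.17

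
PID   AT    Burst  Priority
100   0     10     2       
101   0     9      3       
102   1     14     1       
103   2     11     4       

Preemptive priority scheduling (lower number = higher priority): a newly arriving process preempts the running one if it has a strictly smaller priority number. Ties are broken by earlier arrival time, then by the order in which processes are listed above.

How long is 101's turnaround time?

33

Timeline: | 100 0-1 | 102 1-15 | 100 15-24 | 101 24-33 | 103 33-44 |
Completion: 100=24  101=33  102=15  103=44
Turnaround (C−A): 100=24  101=33  102=14  103=42
Turnaround(101) = completion − arrival = 33 − 0 = 33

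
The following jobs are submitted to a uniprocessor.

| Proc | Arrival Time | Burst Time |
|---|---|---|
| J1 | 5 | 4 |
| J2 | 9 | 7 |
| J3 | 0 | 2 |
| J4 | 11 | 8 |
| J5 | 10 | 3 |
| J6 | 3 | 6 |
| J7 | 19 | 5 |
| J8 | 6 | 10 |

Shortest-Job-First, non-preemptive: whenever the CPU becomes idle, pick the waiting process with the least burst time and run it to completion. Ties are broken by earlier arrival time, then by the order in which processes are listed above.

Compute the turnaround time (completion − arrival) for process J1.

Gantt: | J3 0-2 | idle 2-3 | J6 3-9 | J1 9-13 | J5 13-16 | J2 16-23 | J7 23-28 | J4 28-36 | J8 36-46 |
Completion: J1=13  J2=23  J3=2  J4=36  J5=16  J6=9  J7=28  J8=46
Turnaround(J1) = completion − arrival = 13 − 5 = 8

8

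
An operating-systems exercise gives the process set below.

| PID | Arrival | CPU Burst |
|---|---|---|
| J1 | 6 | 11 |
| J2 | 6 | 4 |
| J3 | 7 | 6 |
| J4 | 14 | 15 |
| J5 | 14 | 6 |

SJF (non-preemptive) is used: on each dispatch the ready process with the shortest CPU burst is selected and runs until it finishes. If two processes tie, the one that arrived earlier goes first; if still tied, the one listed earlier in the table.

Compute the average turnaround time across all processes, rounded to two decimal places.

Schedule: | idle 0-6 | J2 6-10 | J3 10-16 | J5 16-22 | J1 22-33 | J4 33-48 |
Completion: J1=33  J2=10  J3=16  J4=48  J5=22
Turnaround times: J1=27, J2=4, J3=9, J4=34, J5=8
Average turnaround = (27+4+9+34+8) / 5 = 82/5 = 16.40

16.40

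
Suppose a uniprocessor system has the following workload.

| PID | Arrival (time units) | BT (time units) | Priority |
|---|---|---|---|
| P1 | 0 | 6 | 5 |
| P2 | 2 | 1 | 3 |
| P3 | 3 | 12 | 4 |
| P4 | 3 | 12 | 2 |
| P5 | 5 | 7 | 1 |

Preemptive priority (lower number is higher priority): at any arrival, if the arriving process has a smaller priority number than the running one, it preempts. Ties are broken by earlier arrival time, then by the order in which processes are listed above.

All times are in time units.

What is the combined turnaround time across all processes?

Gantt: | P1 0-2 | P2 2-3 | P4 3-5 | P5 5-12 | P4 12-22 | P3 22-34 | P1 34-38 |
Completion: P1=38  P2=3  P3=34  P4=22  P5=12
Turnaround = completion − arrival: P1=38, P2=1, P3=31, P4=19, P5=7
Total turnaround = 38 + 1 + 31 + 19 + 7 = 96

96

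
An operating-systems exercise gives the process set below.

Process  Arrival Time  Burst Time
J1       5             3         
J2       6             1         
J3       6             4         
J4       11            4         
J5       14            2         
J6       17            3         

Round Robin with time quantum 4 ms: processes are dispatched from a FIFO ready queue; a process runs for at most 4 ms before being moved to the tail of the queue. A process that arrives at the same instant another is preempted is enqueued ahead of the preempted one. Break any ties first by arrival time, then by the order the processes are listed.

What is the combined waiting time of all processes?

12

Timeline: | idle 0-5 | J1 5-8 | J2 8-9 | J3 9-13 | J4 13-17 | J5 17-19 | J6 19-22 |
Completion: J1=8  J2=9  J3=13  J4=17  J5=19  J6=22
Waiting = turnaround − burst: J1=0, J2=2, J3=3, J4=2, J5=3, J6=2
Total waiting = 0 + 2 + 3 + 2 + 3 + 2 = 12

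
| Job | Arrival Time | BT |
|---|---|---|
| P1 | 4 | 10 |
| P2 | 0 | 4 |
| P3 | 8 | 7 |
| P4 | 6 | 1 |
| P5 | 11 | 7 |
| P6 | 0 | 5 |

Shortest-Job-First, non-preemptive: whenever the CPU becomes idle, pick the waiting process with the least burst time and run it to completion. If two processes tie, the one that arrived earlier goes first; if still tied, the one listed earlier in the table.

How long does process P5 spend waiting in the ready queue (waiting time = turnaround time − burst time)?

6

Timeline: | P2 0-4 | P6 4-9 | P4 9-10 | P3 10-17 | P5 17-24 | P1 24-34 |
Completion: P1=34  P2=4  P3=17  P4=10  P5=24  P6=9
Turnaround (C−A): P1=30  P2=4  P3=9  P4=4  P5=13  P6=9
Waiting(P5) = turnaround − burst = 13 − 7 = 6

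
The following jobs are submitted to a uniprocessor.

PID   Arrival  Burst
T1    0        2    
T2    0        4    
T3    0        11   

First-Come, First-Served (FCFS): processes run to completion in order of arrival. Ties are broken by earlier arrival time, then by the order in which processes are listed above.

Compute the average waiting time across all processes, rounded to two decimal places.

2.67

Timeline: | T1 0-2 | T2 2-6 | T3 6-17 |
Completion: T1=2  T2=6  T3=17
Turnaround (C−A): T1=2  T2=6  T3=17
Waiting times: T1=0, T2=2, T3=6
Average waiting = (0+2+6) / 3 = 8/3 = 2.67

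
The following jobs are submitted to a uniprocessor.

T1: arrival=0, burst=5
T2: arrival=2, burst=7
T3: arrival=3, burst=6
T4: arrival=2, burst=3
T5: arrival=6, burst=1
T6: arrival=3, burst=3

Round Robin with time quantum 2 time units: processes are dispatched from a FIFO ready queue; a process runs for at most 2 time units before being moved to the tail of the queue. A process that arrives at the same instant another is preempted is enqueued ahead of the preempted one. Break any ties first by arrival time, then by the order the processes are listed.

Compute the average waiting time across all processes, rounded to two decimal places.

12.67

Gantt: | T1 0-2 | T2 2-4 | T4 4-6 | T1 6-8 | T3 8-10 | T6 10-12 | T2 12-14 | T5 14-15 | T4 15-16 | T1 16-17 | T3 17-19 | T6 19-20 | T2 20-22 | T3 22-24 | T2 24-25 |
Completion: T1=17  T2=25  T3=24  T4=16  T5=15  T6=20
Turnaround (C−A): T1=17  T2=23  T3=21  T4=14  T5=9  T6=17
Waiting times: T1=12, T2=16, T3=15, T4=11, T5=8, T6=14
Average waiting = (12+16+15+11+8+14) / 6 = 76/6 = 12.67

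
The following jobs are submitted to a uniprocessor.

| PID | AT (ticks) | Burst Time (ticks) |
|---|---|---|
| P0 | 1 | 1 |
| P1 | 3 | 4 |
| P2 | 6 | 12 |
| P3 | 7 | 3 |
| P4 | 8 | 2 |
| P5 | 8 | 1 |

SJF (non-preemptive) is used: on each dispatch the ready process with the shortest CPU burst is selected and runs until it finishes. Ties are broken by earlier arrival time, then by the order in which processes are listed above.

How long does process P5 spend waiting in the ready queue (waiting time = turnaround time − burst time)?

Gantt: | idle 0-1 | P0 1-2 | idle 2-3 | P1 3-7 | P3 7-10 | P5 10-11 | P4 11-13 | P2 13-25 |
Completion: P0=2  P1=7  P2=25  P3=10  P4=13  P5=11
Turnaround (C−A): P0=1  P1=4  P2=19  P3=3  P4=5  P5=3
Waiting(P5) = turnaround − burst = 3 − 1 = 2

2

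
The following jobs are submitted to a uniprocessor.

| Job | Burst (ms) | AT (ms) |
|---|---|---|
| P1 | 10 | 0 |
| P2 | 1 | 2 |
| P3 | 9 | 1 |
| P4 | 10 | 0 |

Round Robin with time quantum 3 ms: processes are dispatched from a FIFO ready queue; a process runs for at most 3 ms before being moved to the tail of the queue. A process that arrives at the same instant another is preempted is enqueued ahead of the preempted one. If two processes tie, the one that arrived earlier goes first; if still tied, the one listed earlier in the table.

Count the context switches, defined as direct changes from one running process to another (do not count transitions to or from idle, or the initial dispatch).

Gantt: | P1 0-3 | P4 3-6 | P3 6-9 | P2 9-10 | P1 10-13 | P4 13-16 | P3 16-19 | P1 19-22 | P4 22-25 | P3 25-28 | P1 28-29 | P4 29-30 |
Completion: P1=29  P2=10  P3=28  P4=30
Turnaround (C−A): P1=29  P2=8  P3=27  P4=30

11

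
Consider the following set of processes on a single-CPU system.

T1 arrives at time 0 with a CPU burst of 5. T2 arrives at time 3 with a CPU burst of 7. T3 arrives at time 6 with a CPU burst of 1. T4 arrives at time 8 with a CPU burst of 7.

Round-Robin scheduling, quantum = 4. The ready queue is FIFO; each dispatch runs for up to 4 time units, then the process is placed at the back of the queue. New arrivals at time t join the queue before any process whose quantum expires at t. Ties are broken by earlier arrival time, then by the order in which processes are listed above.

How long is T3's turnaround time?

4

Schedule: | T1 0-4 | T2 4-8 | T1 8-9 | T3 9-10 | T4 10-14 | T2 14-17 | T4 17-20 |
Completion: T1=9  T2=17  T3=10  T4=20
Turnaround(T3) = completion − arrival = 10 − 6 = 4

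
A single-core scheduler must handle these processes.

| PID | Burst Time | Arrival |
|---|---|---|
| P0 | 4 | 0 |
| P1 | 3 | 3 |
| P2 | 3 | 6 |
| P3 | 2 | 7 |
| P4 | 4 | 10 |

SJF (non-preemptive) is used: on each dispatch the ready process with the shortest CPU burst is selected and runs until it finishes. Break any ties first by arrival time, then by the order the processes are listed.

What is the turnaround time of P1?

4

Timeline: | P0 0-4 | P1 4-7 | P3 7-9 | P2 9-12 | P4 12-16 |
Completion: P0=4  P1=7  P2=12  P3=9  P4=16
Turnaround (C−A): P0=4  P1=4  P2=6  P3=2  P4=6
Turnaround(P1) = completion − arrival = 7 − 3 = 4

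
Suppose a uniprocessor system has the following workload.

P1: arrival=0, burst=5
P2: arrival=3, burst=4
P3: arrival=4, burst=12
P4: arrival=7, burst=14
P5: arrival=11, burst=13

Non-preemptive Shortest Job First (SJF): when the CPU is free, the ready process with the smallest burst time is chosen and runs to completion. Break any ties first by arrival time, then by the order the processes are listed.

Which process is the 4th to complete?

Schedule: | P1 0-5 | P2 5-9 | P3 9-21 | P5 21-34 | P4 34-48 |
Completion: P1=5  P2=9  P3=21  P4=48  P5=34
Finish order: P1 → P2 → P3 → P5 → P4

P5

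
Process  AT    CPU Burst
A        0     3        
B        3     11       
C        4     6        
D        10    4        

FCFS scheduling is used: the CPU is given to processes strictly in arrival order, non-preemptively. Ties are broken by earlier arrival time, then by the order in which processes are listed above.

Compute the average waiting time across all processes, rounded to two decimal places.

Gantt: | A 0-3 | B 3-14 | C 14-20 | D 20-24 |
Completion: A=3  B=14  C=20  D=24
Waiting times: A=0, B=0, C=10, D=10
Average waiting = (0+0+10+10) / 4 = 20/4 = 5.00

5.00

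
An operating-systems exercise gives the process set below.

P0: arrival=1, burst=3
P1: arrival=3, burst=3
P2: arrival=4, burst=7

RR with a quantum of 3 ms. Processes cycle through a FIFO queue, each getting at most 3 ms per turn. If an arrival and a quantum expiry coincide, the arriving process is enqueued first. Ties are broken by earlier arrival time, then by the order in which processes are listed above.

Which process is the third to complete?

P2

Schedule: | idle 0-1 | P0 1-4 | P1 4-7 | P2 7-14 |
Completion: P0=4  P1=7  P2=14
Finish order: P0 → P1 → P2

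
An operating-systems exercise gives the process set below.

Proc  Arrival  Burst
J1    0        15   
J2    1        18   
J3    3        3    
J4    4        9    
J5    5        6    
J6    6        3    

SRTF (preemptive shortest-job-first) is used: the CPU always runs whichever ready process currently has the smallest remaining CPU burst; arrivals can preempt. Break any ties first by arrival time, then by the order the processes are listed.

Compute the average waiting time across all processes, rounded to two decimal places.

11.83

Gantt: | J1 0-3 | J3 3-6 | J6 6-9 | J5 9-15 | J4 15-24 | J1 24-36 | J2 36-54 |
Completion: J1=36  J2=54  J3=6  J4=24  J5=15  J6=9
Waiting times: J1=21, J2=35, J3=0, J4=11, J5=4, J6=0
Average waiting = (21+35+0+11+4+0) / 6 = 71/6 = 11.83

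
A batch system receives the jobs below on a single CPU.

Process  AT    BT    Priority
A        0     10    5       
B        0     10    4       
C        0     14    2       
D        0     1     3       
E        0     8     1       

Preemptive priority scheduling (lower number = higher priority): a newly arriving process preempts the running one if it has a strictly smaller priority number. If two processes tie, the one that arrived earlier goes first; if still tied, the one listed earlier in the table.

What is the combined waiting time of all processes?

Gantt: | E 0-8 | C 8-22 | D 22-23 | B 23-33 | A 33-43 |
Completion: A=43  B=33  C=22  D=23  E=8
Turnaround (C−A): A=43  B=33  C=22  D=23  E=8
Waiting = turnaround − burst: A=33, B=23, C=8, D=22, E=0
Total waiting = 33 + 23 + 8 + 22 + 0 = 86

86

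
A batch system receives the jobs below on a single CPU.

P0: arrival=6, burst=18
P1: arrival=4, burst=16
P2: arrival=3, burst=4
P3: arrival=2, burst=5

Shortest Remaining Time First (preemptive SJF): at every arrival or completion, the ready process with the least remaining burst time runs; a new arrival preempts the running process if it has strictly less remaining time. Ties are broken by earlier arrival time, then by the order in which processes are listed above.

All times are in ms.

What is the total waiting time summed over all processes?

32

Schedule: | idle 0-2 | P3 2-7 | P2 7-11 | P1 11-27 | P0 27-45 |
Completion: P0=45  P1=27  P2=11  P3=7
Waiting = turnaround − burst: P0=21, P1=7, P2=4, P3=0
Total waiting = 21 + 7 + 4 + 0 = 32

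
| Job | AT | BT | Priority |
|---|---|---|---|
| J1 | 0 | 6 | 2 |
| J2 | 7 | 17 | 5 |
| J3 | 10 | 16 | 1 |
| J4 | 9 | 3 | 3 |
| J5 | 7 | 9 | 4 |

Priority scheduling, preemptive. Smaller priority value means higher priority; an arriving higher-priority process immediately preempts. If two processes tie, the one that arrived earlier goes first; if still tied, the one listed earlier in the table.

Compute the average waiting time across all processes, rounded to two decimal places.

Timeline: | J1 0-6 | idle 6-7 | J5 7-9 | J4 9-10 | J3 10-26 | J4 26-28 | J5 28-35 | J2 35-52 |
Completion: J1=6  J2=52  J3=26  J4=28  J5=35
Waiting times: J1=0, J2=28, J3=0, J4=16, J5=19
Average waiting = (0+28+0+16+19) / 5 = 63/5 = 12.60

12.60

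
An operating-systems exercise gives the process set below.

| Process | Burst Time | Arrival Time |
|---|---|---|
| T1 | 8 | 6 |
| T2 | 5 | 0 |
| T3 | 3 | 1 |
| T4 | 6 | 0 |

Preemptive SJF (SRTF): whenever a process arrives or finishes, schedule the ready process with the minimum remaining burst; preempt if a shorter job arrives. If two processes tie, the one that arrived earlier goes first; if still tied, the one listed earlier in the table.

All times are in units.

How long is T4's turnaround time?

Gantt: | T2 0-1 | T3 1-4 | T2 4-8 | T4 8-14 | T1 14-22 |
Completion: T1=22  T2=8  T3=4  T4=14
Turnaround (C−A): T1=16  T2=8  T3=3  T4=14
Turnaround(T4) = completion − arrival = 14 − 0 = 14

14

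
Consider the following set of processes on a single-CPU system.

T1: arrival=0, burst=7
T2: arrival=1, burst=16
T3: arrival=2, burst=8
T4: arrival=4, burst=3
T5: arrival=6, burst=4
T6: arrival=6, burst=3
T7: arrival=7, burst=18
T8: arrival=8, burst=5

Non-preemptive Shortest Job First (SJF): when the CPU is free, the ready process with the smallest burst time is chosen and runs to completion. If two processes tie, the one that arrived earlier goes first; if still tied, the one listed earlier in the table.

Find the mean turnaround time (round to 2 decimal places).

21.88

Timeline: | T1 0-7 | T4 7-10 | T6 10-13 | T5 13-17 | T8 17-22 | T3 22-30 | T2 30-46 | T7 46-64 |
Completion: T1=7  T2=46  T3=30  T4=10  T5=17  T6=13  T7=64  T8=22
Turnaround times: T1=7, T2=45, T3=28, T4=6, T5=11, T6=7, T7=57, T8=14
Average turnaround = (7+45+28+6+11+7+57+14) / 8 = 175/8 = 21.88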